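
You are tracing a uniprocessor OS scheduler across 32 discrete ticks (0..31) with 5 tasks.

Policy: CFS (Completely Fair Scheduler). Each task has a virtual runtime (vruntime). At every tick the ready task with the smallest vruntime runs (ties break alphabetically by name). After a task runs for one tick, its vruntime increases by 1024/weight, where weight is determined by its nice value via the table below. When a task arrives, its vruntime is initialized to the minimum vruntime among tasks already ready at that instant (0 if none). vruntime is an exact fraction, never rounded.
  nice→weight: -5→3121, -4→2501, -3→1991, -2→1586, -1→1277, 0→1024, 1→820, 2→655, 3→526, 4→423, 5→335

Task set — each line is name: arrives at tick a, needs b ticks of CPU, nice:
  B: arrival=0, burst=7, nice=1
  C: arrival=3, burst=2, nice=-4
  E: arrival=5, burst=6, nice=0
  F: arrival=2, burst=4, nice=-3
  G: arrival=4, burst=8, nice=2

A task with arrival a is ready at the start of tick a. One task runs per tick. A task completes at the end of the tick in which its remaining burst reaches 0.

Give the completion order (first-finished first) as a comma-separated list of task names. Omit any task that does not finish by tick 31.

t=0: vr[B=0] → run B
t=1: vr[B=256/205] → run B
t=2: vr[B=512/205 F=512/205] → run B
t=3: vr[B=768/205 C=512/205 F=512/205] → run C
t=4: vr[B=768/205 C=36352/12505 F=512/205 G=512/205] → run F
t=5: vr[B=768/205 C=36352/12505 E=512/205 F=1229312/408155 G=512/205] → run E
t=6: vr[B=768/205 C=36352/12505 E=717/205 F=1229312/408155 G=512/205] → run G
t=7: vr[B=768/205 C=36352/12505 E=717/205 F=1229312/408155 G=109056/26855] → run C
t=8: vr[B=768/205 E=717/205 F=1229312/408155 G=109056/26855] → run F
t=9: vr[B=768/205 E=717/205 F=1439232/408155 G=109056/26855] → run E
t=10: vr[B=768/205 E=922/205 F=1439232/408155 G=109056/26855] → run F
t=11: vr[B=768/205 E=922/205 F=1649152/408155 G=109056/26855] → run B
t=12: vr[B=1024/205 E=922/205 F=1649152/408155 G=109056/26855] → run F
t=13: vr[B=1024/205 E=922/205 G=109056/26855] → run G
t=14: vr[B=1024/205 E=922/205 G=30208/5371] → run E
t=15: vr[B=1024/205 E=1127/205 G=30208/5371] → run B
t=16: vr[B=256/41 E=1127/205 G=30208/5371] → run E
t=17: vr[B=256/41 E=1332/205 G=30208/5371] → run G
t=18: vr[B=256/41 E=1332/205 G=193024/26855] → run B
t=19: vr[B=1536/205 E=1332/205 G=193024/26855] → run E
t=20: vr[B=1536/205 E=1537/205 G=193024/26855] → run G
t=21: vr[B=1536/205 E=1537/205 G=235008/26855] → run B
t=22: vr[E=1537/205 G=235008/26855] → run E
t=23: vr[G=235008/26855] → run G
t=24: vr[G=276992/26855] → run G
t=25: vr[G=318976/26855] → run G
t=26: vr[G=72192/5371] → run G
t=27: (idle)
t=28: (idle)
t=29: (idle)
t=30: (idle)
t=31: (idle)

completion order = C, F, B, E, G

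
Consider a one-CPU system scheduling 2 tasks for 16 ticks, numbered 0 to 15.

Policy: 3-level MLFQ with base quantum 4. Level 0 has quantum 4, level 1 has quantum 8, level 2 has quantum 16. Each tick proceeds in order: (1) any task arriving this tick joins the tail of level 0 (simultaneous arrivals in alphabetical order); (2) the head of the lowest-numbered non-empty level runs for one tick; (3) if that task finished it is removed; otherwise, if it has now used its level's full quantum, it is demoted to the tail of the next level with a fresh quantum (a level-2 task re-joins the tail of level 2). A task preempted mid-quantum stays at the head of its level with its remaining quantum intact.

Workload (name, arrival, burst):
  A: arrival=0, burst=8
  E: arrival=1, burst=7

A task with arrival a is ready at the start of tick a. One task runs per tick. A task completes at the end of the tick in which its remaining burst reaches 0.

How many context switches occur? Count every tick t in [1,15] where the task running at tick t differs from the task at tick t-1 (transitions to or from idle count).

context switches = 4

t=0: L0/L1/L2 = A/-/- → run A
t=1: L0/L1/L2 = AE/-/- → run A
t=2: L0/L1/L2 = AE/-/- → run A
t=3: L0/L1/L2 = AE/-/- → run A
t=4: L0/L1/L2 = E/A/- → run E
t=5: L0/L1/L2 = E/A/- → run E
t=6: L0/L1/L2 = E/A/- → run E
t=7: L0/L1/L2 = E/A/- → run E
t=8: L0/L1/L2 = -/AE/- → run A
t=9: L0/L1/L2 = -/AE/- → run A
t=10: L0/L1/L2 = -/AE/- → run A
t=11: L0/L1/L2 = -/AE/- → run A
t=12: L0/L1/L2 = -/E/- → run E
t=13: L0/L1/L2 = -/E/- → run E
t=14: L0/L1/L2 = -/E/- → run E
t=15: (idle)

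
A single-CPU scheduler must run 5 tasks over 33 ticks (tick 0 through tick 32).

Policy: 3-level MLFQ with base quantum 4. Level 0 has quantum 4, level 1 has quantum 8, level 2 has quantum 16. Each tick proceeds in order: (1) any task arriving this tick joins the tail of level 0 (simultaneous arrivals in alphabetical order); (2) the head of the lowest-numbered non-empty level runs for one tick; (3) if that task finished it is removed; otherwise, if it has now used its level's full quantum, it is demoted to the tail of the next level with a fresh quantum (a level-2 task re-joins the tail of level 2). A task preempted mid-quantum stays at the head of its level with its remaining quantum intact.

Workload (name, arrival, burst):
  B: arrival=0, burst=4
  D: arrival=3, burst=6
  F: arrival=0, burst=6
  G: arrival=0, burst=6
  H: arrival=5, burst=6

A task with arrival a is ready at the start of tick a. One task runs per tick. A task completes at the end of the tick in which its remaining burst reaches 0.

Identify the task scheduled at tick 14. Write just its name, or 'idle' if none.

t=0: L0/L1/L2 = BFG/-/- → run B
t=1: L0/L1/L2 = BFG/-/- → run B
t=2: L0/L1/L2 = BFG/-/- → run B
t=3: L0/L1/L2 = BFGD/-/- → run B
t=4: L0/L1/L2 = FGD/-/- → run F
t=5: L0/L1/L2 = FGDH/-/- → run F
t=6: L0/L1/L2 = FGDH/-/- → run F
t=7: L0/L1/L2 = FGDH/-/- → run F
t=8: L0/L1/L2 = GDH/F/- → run G
t=9: L0/L1/L2 = GDH/F/- → run G
t=10: L0/L1/L2 = GDH/F/- → run G
t=11: L0/L1/L2 = GDH/F/- → run G
t=12: L0/L1/L2 = DH/FG/- → run D
t=13: L0/L1/L2 = DH/FG/- → run D
t=14: L0/L1/L2 = DH/FG/- → run D
t=15: L0/L1/L2 = DH/FG/- → run D
t=16: L0/L1/L2 = H/FGD/- → run H
t=17: L0/L1/L2 = H/FGD/- → run H
t=18: L0/L1/L2 = H/FGD/- → run H
t=19: L0/L1/L2 = H/FGD/- → run H
t=20: L0/L1/L2 = -/FGDH/- → run F
t=21: L0/L1/L2 = -/FGDH/- → run F
t=22: L0/L1/L2 = -/GDH/- → run G
t=23: L0/L1/L2 = -/GDH/- → run G
t=24: L0/L1/L2 = -/DH/- → run D
t=25: L0/L1/L2 = -/DH/- → run D
t=26: L0/L1/L2 = -/H/- → run H
t=27: L0/L1/L2 = -/H/- → run H
t=28: (idle)
t=29: (idle)
t=30: (idle)
t=31: (idle)
t=32: (idle)

running at tick 14 = D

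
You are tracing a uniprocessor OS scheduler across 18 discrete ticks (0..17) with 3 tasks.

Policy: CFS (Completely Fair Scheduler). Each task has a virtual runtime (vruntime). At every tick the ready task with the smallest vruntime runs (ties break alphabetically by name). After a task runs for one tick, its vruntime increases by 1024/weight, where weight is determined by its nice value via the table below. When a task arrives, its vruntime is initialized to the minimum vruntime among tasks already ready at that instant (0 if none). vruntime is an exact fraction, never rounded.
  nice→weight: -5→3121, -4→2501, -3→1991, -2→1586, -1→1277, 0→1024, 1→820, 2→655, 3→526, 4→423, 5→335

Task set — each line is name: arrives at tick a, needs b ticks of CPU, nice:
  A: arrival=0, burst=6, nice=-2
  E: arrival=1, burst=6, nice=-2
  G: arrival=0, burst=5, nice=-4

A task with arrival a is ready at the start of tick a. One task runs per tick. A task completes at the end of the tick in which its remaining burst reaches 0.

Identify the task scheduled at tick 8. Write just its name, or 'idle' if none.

t=0: vr[A=0 G=0] → run A
t=1: vr[A=512/793 E=0 G=0] → run E
t=2: vr[A=512/793 E=512/793 G=0] → run G
t=3: vr[A=512/793 E=512/793 G=1024/2501] → run G
t=4: vr[A=512/793 E=512/793 G=2048/2501] → run A
t=5: vr[A=1024/793 E=512/793 G=2048/2501] → run E
t=6: vr[A=1024/793 E=1024/793 G=2048/2501] → run G
t=7: vr[A=1024/793 E=1024/793 G=3072/2501] → run G
t=8: vr[A=1024/793 E=1024/793 G=4096/2501] → run A
t=9: vr[A=1536/793 E=1024/793 G=4096/2501] → run E
t=10: vr[A=1536/793 E=1536/793 G=4096/2501] → run G
t=11: vr[A=1536/793 E=1536/793] → run A
t=12: vr[A=2048/793 E=1536/793] → run E
t=13: vr[A=2048/793 E=2048/793] → run A
t=14: vr[A=2560/793 E=2048/793] → run E
t=15: vr[A=2560/793 E=2560/793] → run A
t=16: vr[E=2560/793] → run E
t=17: (idle)

running at tick 8 = A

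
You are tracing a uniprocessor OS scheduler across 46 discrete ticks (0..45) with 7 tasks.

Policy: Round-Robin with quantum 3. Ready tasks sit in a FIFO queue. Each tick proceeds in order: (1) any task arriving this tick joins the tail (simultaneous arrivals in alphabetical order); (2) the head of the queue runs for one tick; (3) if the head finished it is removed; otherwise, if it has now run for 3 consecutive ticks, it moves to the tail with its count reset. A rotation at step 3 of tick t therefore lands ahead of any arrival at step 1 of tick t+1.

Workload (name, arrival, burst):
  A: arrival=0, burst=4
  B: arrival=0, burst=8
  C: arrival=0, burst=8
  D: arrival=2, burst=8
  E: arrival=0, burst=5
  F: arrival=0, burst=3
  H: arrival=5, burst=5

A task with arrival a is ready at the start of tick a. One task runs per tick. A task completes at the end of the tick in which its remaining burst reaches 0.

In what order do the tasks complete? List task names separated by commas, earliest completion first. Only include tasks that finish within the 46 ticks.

completion order = F, A, E, H, B, C, D

t=0: queue=[A,B,C,E,F] q_used=0 → run A
t=1: queue=[A,B,C,E,F] q_used=1 → run A
t=2: queue=[A,B,C,E,F,D] q_used=2 → run A
t=3: queue=[B,C,E,F,D,A] q_used=0 → run B
t=4: queue=[B,C,E,F,D,A] q_used=1 → run B
t=5: queue=[B,C,E,F,D,A,H] q_used=2 → run B
t=6: queue=[C,E,F,D,A,H,B] q_used=0 → run C
t=7: queue=[C,E,F,D,A,H,B] q_used=1 → run C
t=8: queue=[C,E,F,D,A,H,B] q_used=2 → run C
t=9: queue=[E,F,D,A,H,B,C] q_used=0 → run E
t=10: queue=[E,F,D,A,H,B,C] q_used=1 → run E
t=11: queue=[E,F,D,A,H,B,C] q_used=2 → run E
t=12: queue=[F,D,A,H,B,C,E] q_used=0 → run F
t=13: queue=[F,D,A,H,B,C,E] q_used=1 → run F
t=14: queue=[F,D,A,H,B,C,E] q_used=2 → run F
t=15: queue=[D,A,H,B,C,E] q_used=0 → run D
t=16: queue=[D,A,H,B,C,E] q_used=1 → run D
t=17: queue=[D,A,H,B,C,E] q_used=2 → run D
t=18: queue=[A,H,B,C,E,D] q_used=0 → run A
t=19: queue=[H,B,C,E,D] q_used=0 → run H
t=20: queue=[H,B,C,E,D] q_used=1 → run H
t=21: queue=[H,B,C,E,D] q_used=2 → run H
t=22: queue=[B,C,E,D,H] q_used=0 → run B
t=23: queue=[B,C,E,D,H] q_used=1 → run B
t=24: queue=[B,C,E,D,H] q_used=2 → run B
t=25: queue=[C,E,D,H,B] q_used=0 → run C
t=26: queue=[C,E,D,H,B] q_used=1 → run C
t=27: queue=[C,E,D,H,B] q_used=2 → run C
t=28: queue=[E,D,H,B,C] q_used=0 → run E
t=29: queue=[E,D,H,B,C] q_used=1 → run E
t=30: queue=[D,H,B,C] q_used=0 → run D
t=31: queue=[D,H,B,C] q_used=1 → run D
t=32: queue=[D,H,B,C] q_used=2 → run D
t=33: queue=[H,B,C,D] q_used=0 → run H
t=34: queue=[H,B,C,D] q_used=1 → run H
t=35: queue=[B,C,D] q_used=0 → run B
t=36: queue=[B,C,D] q_used=1 → run B
t=37: queue=[C,D] q_used=0 → run C
t=38: queue=[C,D] q_used=1 → run C
t=39: queue=[D] q_used=0 → run D
t=40: queue=[D] q_used=1 → run D
t=41: (idle)
t=42: (idle)
t=43: (idle)
t=44: (idle)
t=45: (idle)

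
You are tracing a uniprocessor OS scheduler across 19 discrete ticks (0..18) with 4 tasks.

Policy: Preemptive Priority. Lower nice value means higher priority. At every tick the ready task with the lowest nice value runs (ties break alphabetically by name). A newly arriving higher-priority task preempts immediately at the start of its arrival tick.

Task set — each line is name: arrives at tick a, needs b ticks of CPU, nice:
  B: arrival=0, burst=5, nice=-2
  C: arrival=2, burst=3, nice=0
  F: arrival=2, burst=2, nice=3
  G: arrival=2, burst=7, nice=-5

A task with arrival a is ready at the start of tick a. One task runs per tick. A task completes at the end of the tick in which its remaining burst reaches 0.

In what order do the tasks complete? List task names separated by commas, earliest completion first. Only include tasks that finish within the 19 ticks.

completion order = G, B, C, F

t=0: ready={B} → run B
t=1: ready={B} → run B
t=2: ready={B,C,F,G} → run G
t=3: ready={B,C,F,G} → run G
t=4: ready={B,C,F,G} → run G
t=5: ready={B,C,F,G} → run G
t=6: ready={B,C,F,G} → run G
t=7: ready={B,C,F,G} → run G
t=8: ready={B,C,F,G} → run G
t=9: ready={B,C,F} → run B
t=10: ready={B,C,F} → run B
t=11: ready={B,C,F} → run B
t=12: ready={C,F} → run C
t=13: ready={C,F} → run C
t=14: ready={C,F} → run C
t=15: ready={F} → run F
t=16: ready={F} → run F
t=17: (idle)
t=18: (idle)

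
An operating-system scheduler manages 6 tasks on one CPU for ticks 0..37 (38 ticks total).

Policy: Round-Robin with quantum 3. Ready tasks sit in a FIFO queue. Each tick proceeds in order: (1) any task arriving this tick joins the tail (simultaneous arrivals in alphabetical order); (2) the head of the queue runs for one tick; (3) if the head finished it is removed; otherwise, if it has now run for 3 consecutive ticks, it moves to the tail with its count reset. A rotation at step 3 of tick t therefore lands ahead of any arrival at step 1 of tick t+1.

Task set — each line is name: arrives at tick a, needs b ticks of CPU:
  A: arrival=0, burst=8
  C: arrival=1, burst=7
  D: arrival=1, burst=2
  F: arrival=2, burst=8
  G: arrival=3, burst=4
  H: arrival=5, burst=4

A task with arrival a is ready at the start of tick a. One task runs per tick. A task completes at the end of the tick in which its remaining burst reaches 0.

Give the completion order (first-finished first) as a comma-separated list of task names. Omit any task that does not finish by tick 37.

completion order = D, A, G, H, C, F

t=0: queue=[A] q_used=0 → run A
t=1: queue=[A,C,D] q_used=1 → run A
t=2: queue=[A,C,D,F] q_used=2 → run A
t=3: queue=[C,D,F,A,G] q_used=0 → run C
t=4: queue=[C,D,F,A,G] q_used=1 → run C
t=5: queue=[C,D,F,A,G,H] q_used=2 → run C
t=6: queue=[D,F,A,G,H,C] q_used=0 → run D
t=7: queue=[D,F,A,G,H,C] q_used=1 → run D
t=8: queue=[F,A,G,H,C] q_used=0 → run F
t=9: queue=[F,A,G,H,C] q_used=1 → run F
t=10: queue=[F,A,G,H,C] q_used=2 → run F
t=11: queue=[A,G,H,C,F] q_used=0 → run A
t=12: queue=[A,G,H,C,F] q_used=1 → run A
t=13: queue=[A,G,H,C,F] q_used=2 → run A
t=14: queue=[G,H,C,F,A] q_used=0 → run G
t=15: queue=[G,H,C,F,A] q_used=1 → run G
t=16: queue=[G,H,C,F,A] q_used=2 → run G
t=17: queue=[H,C,F,A,G] q_used=0 → run H
t=18: queue=[H,C,F,A,G] q_used=1 → run H
t=19: queue=[H,C,F,A,G] q_used=2 → run H
t=20: queue=[C,F,A,G,H] q_used=0 → run C
t=21: queue=[C,F,A,G,H] q_used=1 → run C
t=22: queue=[C,F,A,G,H] q_used=2 → run C
t=23: queue=[F,A,G,H,C] q_used=0 → run F
t=24: queue=[F,A,G,H,C] q_used=1 → run F
t=25: queue=[F,A,G,H,C] q_used=2 → run F
t=26: queue=[A,G,H,C,F] q_used=0 → run A
t=27: queue=[A,G,H,C,F] q_used=1 → run A
t=28: queue=[G,H,C,F] q_used=0 → run G
t=29: queue=[H,C,F] q_used=0 → run H
t=30: queue=[C,F] q_used=0 → run C
t=31: queue=[F] q_used=0 → run F
t=32: queue=[F] q_used=1 → run F
t=33: (idle)
t=34: (idle)
t=35: (idle)
t=36: (idle)
t=37: (idle)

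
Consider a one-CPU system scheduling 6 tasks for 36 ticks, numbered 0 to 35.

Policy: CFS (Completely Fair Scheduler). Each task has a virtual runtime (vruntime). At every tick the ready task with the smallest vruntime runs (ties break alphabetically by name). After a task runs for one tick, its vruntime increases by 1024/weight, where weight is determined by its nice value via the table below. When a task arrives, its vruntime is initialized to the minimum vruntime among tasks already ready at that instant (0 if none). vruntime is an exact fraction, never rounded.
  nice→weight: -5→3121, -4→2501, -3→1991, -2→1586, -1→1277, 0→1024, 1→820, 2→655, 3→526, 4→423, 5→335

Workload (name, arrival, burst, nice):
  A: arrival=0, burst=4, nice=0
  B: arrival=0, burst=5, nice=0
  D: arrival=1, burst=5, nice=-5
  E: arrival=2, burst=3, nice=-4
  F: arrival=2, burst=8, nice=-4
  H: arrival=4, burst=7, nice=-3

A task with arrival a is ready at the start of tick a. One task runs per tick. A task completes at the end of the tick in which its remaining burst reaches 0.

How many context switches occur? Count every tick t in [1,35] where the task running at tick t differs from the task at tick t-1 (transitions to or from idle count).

context switches = 32

t=0: vr[A=0 B=0] → run A
t=1: vr[A=1 B=0 D=0] → run B
t=2: vr[A=1 B=1 D=0 E=0 F=0] → run D
t=3: vr[A=1 B=1 D=1024/3121 E=0 F=0] → run E
t=4: vr[A=1 B=1 D=1024/3121 E=1024/2501 F=0 H=0] → run F
t=5: vr[A=1 B=1 D=1024/3121 E=1024/2501 F=1024/2501 H=0] → run H
t=6: vr[A=1 B=1 D=1024/3121 E=1024/2501 F=1024/2501 H=1024/1991] → run D
t=7: vr[A=1 B=1 D=2048/3121 E=1024/2501 F=1024/2501 H=1024/1991] → run E
t=8: vr[A=1 B=1 D=2048/3121 E=2048/2501 F=1024/2501 H=1024/1991] → run F
t=9: vr[A=1 B=1 D=2048/3121 E=2048/2501 F=2048/2501 H=1024/1991] → run H
t=10: vr[A=1 B=1 D=2048/3121 E=2048/2501 F=2048/2501 H=2048/1991] → run D
t=11: vr[A=1 B=1 D=3072/3121 E=2048/2501 F=2048/2501 H=2048/1991] → run E
t=12: vr[A=1 B=1 D=3072/3121 F=2048/2501 H=2048/1991] → run F
t=13: vr[A=1 B=1 D=3072/3121 F=3072/2501 H=2048/1991] → run D
t=14: vr[A=1 B=1 D=4096/3121 F=3072/2501 H=2048/1991] → run A
t=15: vr[A=2 B=1 D=4096/3121 F=3072/2501 H=2048/1991] → run B
t=16: vr[A=2 B=2 D=4096/3121 F=3072/2501 H=2048/1991] → run H
t=17: vr[A=2 B=2 D=4096/3121 F=3072/2501 H=3072/1991] → run F
t=18: vr[A=2 B=2 D=4096/3121 F=4096/2501 H=3072/1991] → run D
t=19: vr[A=2 B=2 F=4096/2501 H=3072/1991] → run H
t=20: vr[A=2 B=2 F=4096/2501 H=4096/1991] → run F
t=21: vr[A=2 B=2 F=5120/2501 H=4096/1991] → run A
t=22: vr[A=3 B=2 F=5120/2501 H=4096/1991] → run B
t=23: vr[A=3 B=3 F=5120/2501 H=4096/1991] → run F
t=24: vr[A=3 B=3 F=6144/2501 H=4096/1991] → run H
t=25: vr[A=3 B=3 F=6144/2501 H=5120/1991] → run F
t=26: vr[A=3 B=3 F=7168/2501 H=5120/1991] → run H
t=27: vr[A=3 B=3 F=7168/2501 H=6144/1991] → run F
t=28: vr[A=3 B=3 H=6144/1991] → run A
t=29: vr[B=3 H=6144/1991] → run B
t=30: vr[B=4 H=6144/1991] → run H
t=31: vr[B=4] → run B
t=32: (idle)
t=33: (idle)
t=34: (idle)
t=35: (idle)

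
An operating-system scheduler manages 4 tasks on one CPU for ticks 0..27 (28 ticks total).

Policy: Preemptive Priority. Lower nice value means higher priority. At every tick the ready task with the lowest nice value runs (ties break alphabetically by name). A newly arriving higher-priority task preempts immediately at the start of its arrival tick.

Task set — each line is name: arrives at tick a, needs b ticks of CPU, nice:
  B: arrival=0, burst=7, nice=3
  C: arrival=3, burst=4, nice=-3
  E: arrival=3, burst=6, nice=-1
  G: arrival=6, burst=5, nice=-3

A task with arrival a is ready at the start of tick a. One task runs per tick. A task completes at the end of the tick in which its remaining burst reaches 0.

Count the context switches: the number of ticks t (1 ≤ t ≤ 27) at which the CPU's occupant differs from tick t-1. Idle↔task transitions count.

t=0: ready={B} → run B
t=1: ready={B} → run B
t=2: ready={B} → run B
t=3: ready={B,C,E} → run C
t=4: ready={B,C,E} → run C
t=5: ready={B,C,E} → run C
t=6: ready={B,C,E,G} → run C
t=7: ready={B,E,G} → run G
t=8: ready={B,E,G} → run G
t=9: ready={B,E,G} → run G
t=10: ready={B,E,G} → run G
t=11: ready={B,E,G} → run G
t=12: ready={B,E} → run E
t=13: ready={B,E} → run E
t=14: ready={B,E} → run E
t=15: ready={B,E} → run E
t=16: ready={B,E} → run E
t=17: ready={B,E} → run E
t=18: ready={B} → run B
t=19: ready={B} → run B
t=20: ready={B} → run B
t=21: ready={B} → run B
t=22: (idle)
t=23: (idle)
t=24: (idle)
t=25: (idle)
t=26: (idle)
t=27: (idle)

context switches = 5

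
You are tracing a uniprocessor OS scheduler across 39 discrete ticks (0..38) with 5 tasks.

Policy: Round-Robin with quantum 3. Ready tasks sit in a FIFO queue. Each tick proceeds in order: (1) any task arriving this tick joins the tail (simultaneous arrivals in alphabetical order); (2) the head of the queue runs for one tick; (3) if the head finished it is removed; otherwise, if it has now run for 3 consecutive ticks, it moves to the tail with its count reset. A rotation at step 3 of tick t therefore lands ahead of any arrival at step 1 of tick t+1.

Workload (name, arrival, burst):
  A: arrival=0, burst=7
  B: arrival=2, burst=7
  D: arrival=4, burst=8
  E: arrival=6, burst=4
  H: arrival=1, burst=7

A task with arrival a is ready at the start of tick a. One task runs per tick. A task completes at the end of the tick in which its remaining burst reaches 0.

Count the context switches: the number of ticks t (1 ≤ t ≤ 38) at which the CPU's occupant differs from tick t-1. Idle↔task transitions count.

t=0: queue=[A] q_used=0 → run A
t=1: queue=[A,H] q_used=1 → run A
t=2: queue=[A,H,B] q_used=2 → run A
t=3: queue=[H,B,A] q_used=0 → run H
t=4: queue=[H,B,A,D] q_used=1 → run H
t=5: queue=[H,B,A,D] q_used=2 → run H
t=6: queue=[B,A,D,H,E] q_used=0 → run B
t=7: queue=[B,A,D,H,E] q_used=1 → run B
t=8: queue=[B,A,D,H,E] q_used=2 → run B
t=9: queue=[A,D,H,E,B] q_used=0 → run A
t=10: queue=[A,D,H,E,B] q_used=1 → run A
t=11: queue=[A,D,H,E,B] q_used=2 → run A
t=12: queue=[D,H,E,B,A] q_used=0 → run D
t=13: queue=[D,H,E,B,A] q_used=1 → run D
t=14: queue=[D,H,E,B,A] q_used=2 → run D
t=15: queue=[H,E,B,A,D] q_used=0 → run H
t=16: queue=[H,E,B,A,D] q_used=1 → run H
t=17: queue=[H,E,B,A,D] q_used=2 → run H
t=18: queue=[E,B,A,D,H] q_used=0 → run E
t=19: queue=[E,B,A,D,H] q_used=1 → run E
t=20: queue=[E,B,A,D,H] q_used=2 → run E
t=21: queue=[B,A,D,H,E] q_used=0 → run B
t=22: queue=[B,A,D,H,E] q_used=1 → run B
t=23: queue=[B,A,D,H,E] q_used=2 → run B
t=24: queue=[A,D,H,E,B] q_used=0 → run A
t=25: queue=[D,H,E,B] q_used=0 → run D
t=26: queue=[D,H,E,B] q_used=1 → run D
t=27: queue=[D,H,E,B] q_used=2 → run D
t=28: queue=[H,E,B,D] q_used=0 → run H
t=29: queue=[E,B,D] q_used=0 → run E
t=30: queue=[B,D] q_used=0 → run B
t=31: queue=[D] q_used=0 → run D
t=32: queue=[D] q_used=1 → run D
t=33: (idle)
t=34: (idle)
t=35: (idle)
t=36: (idle)
t=37: (idle)
t=38: (idle)

context switches = 14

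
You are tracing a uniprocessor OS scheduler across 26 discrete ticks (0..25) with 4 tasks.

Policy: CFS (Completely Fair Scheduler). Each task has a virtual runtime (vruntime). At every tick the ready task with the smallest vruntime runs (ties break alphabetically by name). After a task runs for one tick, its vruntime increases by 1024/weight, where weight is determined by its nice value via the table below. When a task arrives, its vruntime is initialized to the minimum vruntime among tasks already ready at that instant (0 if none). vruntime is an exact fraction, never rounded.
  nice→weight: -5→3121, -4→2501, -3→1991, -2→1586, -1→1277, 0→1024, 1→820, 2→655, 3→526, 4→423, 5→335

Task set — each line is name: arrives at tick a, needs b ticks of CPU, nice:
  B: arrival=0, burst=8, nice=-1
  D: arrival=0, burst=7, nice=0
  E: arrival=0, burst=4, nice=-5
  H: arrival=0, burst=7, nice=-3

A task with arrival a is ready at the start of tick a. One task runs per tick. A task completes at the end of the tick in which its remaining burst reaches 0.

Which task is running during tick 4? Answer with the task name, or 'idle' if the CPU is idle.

t=0: vr[B=0 D=0 E=0 H=0] → run B
t=1: vr[B=1024/1277 D=0 E=0 H=0] → run D
t=2: vr[B=1024/1277 D=1 E=0 H=0] → run E
t=3: vr[B=1024/1277 D=1 E=1024/3121 H=0] → run H
t=4: vr[B=1024/1277 D=1 E=1024/3121 H=1024/1991] → run E
t=5: vr[B=1024/1277 D=1 E=2048/3121 H=1024/1991] → run H
t=6: vr[B=1024/1277 D=1 E=2048/3121 H=2048/1991] → run E
t=7: vr[B=1024/1277 D=1 E=3072/3121 H=2048/1991] → run B
t=8: vr[B=2048/1277 D=1 E=3072/3121 H=2048/1991] → run E
t=9: vr[B=2048/1277 D=1 H=2048/1991] → run D
t=10: vr[B=2048/1277 D=2 H=2048/1991] → run H
t=11: vr[B=2048/1277 D=2 H=3072/1991] → run H
t=12: vr[B=2048/1277 D=2 H=4096/1991] → run B
t=13: vr[B=3072/1277 D=2 H=4096/1991] → run D
t=14: vr[B=3072/1277 D=3 H=4096/1991] → run H
t=15: vr[B=3072/1277 D=3 H=5120/1991] → run B
t=16: vr[B=4096/1277 D=3 H=5120/1991] → run H
t=17: vr[B=4096/1277 D=3 H=6144/1991] → run D
t=18: vr[B=4096/1277 D=4 H=6144/1991] → run H
t=19: vr[B=4096/1277 D=4] → run B
t=20: vr[B=5120/1277 D=4] → run D
t=21: vr[B=5120/1277 D=5] → run B
t=22: vr[B=6144/1277 D=5] → run B
t=23: vr[B=7168/1277 D=5] → run D
t=24: vr[B=7168/1277 D=6] → run B
t=25: vr[D=6] → run D

running at tick 4 = E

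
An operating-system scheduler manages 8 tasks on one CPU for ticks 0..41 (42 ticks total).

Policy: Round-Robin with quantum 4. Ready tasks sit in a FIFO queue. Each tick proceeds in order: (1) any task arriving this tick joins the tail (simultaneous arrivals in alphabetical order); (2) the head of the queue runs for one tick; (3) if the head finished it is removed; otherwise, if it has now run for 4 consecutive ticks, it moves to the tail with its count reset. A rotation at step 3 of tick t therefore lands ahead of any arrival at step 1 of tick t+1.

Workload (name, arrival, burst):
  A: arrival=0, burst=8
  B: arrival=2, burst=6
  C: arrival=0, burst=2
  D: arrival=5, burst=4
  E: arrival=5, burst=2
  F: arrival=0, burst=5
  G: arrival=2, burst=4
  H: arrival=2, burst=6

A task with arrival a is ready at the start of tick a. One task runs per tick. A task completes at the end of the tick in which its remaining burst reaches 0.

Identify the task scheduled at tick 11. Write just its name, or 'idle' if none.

t=0: queue=[A,C,F] q_used=0 → run A
t=1: queue=[A,C,F] q_used=1 → run A
t=2: queue=[A,C,F,B,G,H] q_used=2 → run A
t=3: queue=[A,C,F,B,G,H] q_used=3 → run A
t=4: queue=[C,F,B,G,H,A] q_used=0 → run C
t=5: queue=[C,F,B,G,H,A,D,E] q_used=1 → run C
t=6: queue=[F,B,G,H,A,D,E] q_used=0 → run F
t=7: queue=[F,B,G,H,A,D,E] q_used=1 → run F
t=8: queue=[F,B,G,H,A,D,E] q_used=2 → run F
t=9: queue=[F,B,G,H,A,D,E] q_used=3 → run F
t=10: queue=[B,G,H,A,D,E,F] q_used=0 → run B
t=11: queue=[B,G,H,A,D,E,F] q_used=1 → run B
t=12: queue=[B,G,H,A,D,E,F] q_used=2 → run B
t=13: queue=[B,G,H,A,D,E,F] q_used=3 → run B
t=14: queue=[G,H,A,D,E,F,B] q_used=0 → run G
t=15: queue=[G,H,A,D,E,F,B] q_used=1 → run G
t=16: queue=[G,H,A,D,E,F,B] q_used=2 → run G
t=17: queue=[G,H,A,D,E,F,B] q_used=3 → run G
t=18: queue=[H,A,D,E,F,B] q_used=0 → run H
t=19: queue=[H,A,D,E,F,B] q_used=1 → run H
t=20: queue=[H,A,D,E,F,B] q_used=2 → run H
t=21: queue=[H,A,D,E,F,B] q_used=3 → run H
t=22: queue=[A,D,E,F,B,H] q_used=0 → run A
t=23: queue=[A,D,E,F,B,H] q_used=1 → run A
t=24: queue=[A,D,E,F,B,H] q_used=2 → run A
t=25: queue=[A,D,E,F,B,H] q_used=3 → run A
t=26: queue=[D,E,F,B,H] q_used=0 → run D
t=27: queue=[D,E,F,B,H] q_used=1 → run D
t=28: queue=[D,E,F,B,H] q_used=2 → run D
t=29: queue=[D,E,F,B,H] q_used=3 → run D
t=30: queue=[E,F,B,H] q_used=0 → run E
t=31: queue=[E,F,B,H] q_used=1 → run E
t=32: queue=[F,B,H] q_used=0 → run F
t=33: queue=[B,H] q_used=0 → run B
t=34: queue=[B,H] q_used=1 → run B
t=35: queue=[H] q_used=0 → run H
t=36: queue=[H] q_used=1 → run H
t=37: (idle)
t=38: (idle)
t=39: (idle)
t=40: (idle)
t=41: (idle)

running at tick 11 = B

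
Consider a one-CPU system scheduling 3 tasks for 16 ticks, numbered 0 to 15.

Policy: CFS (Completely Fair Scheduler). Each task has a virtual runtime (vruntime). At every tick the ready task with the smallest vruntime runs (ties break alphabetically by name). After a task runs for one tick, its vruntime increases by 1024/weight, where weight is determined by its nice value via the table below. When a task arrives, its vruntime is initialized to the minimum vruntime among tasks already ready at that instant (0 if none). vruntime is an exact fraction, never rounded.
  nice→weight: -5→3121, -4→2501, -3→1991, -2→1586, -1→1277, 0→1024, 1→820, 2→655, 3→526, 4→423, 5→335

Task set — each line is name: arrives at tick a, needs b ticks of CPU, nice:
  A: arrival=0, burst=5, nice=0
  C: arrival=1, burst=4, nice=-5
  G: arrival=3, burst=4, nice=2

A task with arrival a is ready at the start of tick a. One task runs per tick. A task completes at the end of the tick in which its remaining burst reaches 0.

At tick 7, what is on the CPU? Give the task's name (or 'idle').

t=0: vr[A=0] → run A
t=1: vr[A=1 C=1] → run A
t=2: vr[A=2 C=1] → run C
t=3: vr[A=2 C=4145/3121 G=4145/3121] → run C
t=4: vr[A=2 C=5169/3121 G=4145/3121] → run G
t=5: vr[A=2 C=5169/3121 G=5910879/2044255] → run C
t=6: vr[A=2 C=6193/3121 G=5910879/2044255] → run C
t=7: vr[A=2 G=5910879/2044255] → run A
t=8: vr[A=3 G=5910879/2044255] → run G
t=9: vr[A=3 G=9106783/2044255] → run A
t=10: vr[A=4 G=9106783/2044255] → run A
t=11: vr[G=9106783/2044255] → run G
t=12: vr[G=12302687/2044255] → run G
t=13: (idle)
t=14: (idle)
t=15: (idle)

running at tick 7 = A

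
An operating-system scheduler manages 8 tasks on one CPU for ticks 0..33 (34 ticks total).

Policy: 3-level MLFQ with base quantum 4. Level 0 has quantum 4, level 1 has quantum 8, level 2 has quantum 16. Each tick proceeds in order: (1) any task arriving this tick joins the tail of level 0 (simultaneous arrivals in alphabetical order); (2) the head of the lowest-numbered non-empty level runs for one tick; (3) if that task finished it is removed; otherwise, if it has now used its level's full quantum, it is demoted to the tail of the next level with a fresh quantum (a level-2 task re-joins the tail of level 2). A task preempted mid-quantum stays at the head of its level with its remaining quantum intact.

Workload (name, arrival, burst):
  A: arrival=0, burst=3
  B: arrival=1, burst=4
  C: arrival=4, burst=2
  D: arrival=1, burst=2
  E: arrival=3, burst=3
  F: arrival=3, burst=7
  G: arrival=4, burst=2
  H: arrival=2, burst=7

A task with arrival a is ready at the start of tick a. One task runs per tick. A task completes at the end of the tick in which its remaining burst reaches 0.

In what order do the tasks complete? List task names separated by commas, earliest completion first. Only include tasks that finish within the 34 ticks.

completion order = A, B, D, E, C, G, H, F

t=0: L0/L1/L2 = A/-/- → run A
t=1: L0/L1/L2 = ABD/-/- → run A
t=2: L0/L1/L2 = ABDH/-/- → run A
t=3: L0/L1/L2 = BDHEF/-/- → run B
t=4: L0/L1/L2 = BDHEFCG/-/- → run B
t=5: L0/L1/L2 = BDHEFCG/-/- → run B
t=6: L0/L1/L2 = BDHEFCG/-/- → run B
t=7: L0/L1/L2 = DHEFCG/-/- → run D
t=8: L0/L1/L2 = DHEFCG/-/- → run D
t=9: L0/L1/L2 = HEFCG/-/- → run H
t=10: L0/L1/L2 = HEFCG/-/- → run H
t=11: L0/L1/L2 = HEFCG/-/- → run H
t=12: L0/L1/L2 = HEFCG/-/- → run H
t=13: L0/L1/L2 = EFCG/H/- → run E
t=14: L0/L1/L2 = EFCG/H/- → run E
t=15: L0/L1/L2 = EFCG/H/- → run E
t=16: L0/L1/L2 = FCG/H/- → run F
t=17: L0/L1/L2 = FCG/H/- → run F
t=18: L0/L1/L2 = FCG/H/- → run F
t=19: L0/L1/L2 = FCG/H/- → run F
t=20: L0/L1/L2 = CG/HF/- → run C
t=21: L0/L1/L2 = CG/HF/- → run C
t=22: L0/L1/L2 = G/HF/- → run G
t=23: L0/L1/L2 = G/HF/- → run G
t=24: L0/L1/L2 = -/HF/- → run H
t=25: L0/L1/L2 = -/HF/- → run H
t=26: L0/L1/L2 = -/HF/- → run H
t=27: L0/L1/L2 = -/F/- → run F
t=28: L0/L1/L2 = -/F/- → run F
t=29: L0/L1/L2 = -/F/- → run F
t=30: (idle)
t=31: (idle)
t=32: (idle)
t=33: (idle)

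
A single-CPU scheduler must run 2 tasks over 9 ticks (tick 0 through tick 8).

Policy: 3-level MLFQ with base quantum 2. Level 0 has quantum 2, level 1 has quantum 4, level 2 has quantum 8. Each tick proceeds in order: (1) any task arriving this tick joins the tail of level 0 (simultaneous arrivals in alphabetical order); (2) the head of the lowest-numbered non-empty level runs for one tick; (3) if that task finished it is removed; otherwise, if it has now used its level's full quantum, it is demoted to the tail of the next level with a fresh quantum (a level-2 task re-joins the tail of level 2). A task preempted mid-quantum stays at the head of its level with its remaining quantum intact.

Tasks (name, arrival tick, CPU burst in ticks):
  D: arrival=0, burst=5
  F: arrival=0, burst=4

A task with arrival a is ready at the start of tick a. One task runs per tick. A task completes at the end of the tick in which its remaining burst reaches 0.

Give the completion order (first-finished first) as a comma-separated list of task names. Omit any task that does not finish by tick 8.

completion order = D, F

t=0: L0/L1/L2 = DF/-/- → run D
t=1: L0/L1/L2 = DF/-/- → run D
t=2: L0/L1/L2 = F/D/- → run F
t=3: L0/L1/L2 = F/D/- → run F
t=4: L0/L1/L2 = -/DF/- → run D
t=5: L0/L1/L2 = -/DF/- → run D
t=6: L0/L1/L2 = -/DF/- → run D
t=7: L0/L1/L2 = -/F/- → run F
t=8: L0/L1/L2 = -/F/- → run F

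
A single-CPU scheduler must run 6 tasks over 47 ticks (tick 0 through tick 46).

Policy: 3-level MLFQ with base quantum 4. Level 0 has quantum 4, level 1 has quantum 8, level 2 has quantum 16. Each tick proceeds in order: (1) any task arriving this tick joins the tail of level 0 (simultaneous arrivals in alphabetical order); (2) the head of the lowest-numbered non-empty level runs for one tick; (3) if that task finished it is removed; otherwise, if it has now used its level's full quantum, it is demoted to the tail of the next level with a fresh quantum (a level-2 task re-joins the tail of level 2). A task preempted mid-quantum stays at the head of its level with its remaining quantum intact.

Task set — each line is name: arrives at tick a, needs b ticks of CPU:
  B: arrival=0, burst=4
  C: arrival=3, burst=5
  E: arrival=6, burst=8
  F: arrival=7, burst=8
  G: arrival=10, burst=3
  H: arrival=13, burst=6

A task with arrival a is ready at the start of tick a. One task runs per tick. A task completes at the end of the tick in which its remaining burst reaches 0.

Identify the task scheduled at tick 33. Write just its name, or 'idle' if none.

t=0: L0/L1/L2 = B/-/- → run B
t=1: L0/L1/L2 = B/-/- → run B
t=2: L0/L1/L2 = B/-/- → run B
t=3: L0/L1/L2 = BC/-/- → run B
t=4: L0/L1/L2 = C/-/- → run C
t=5: L0/L1/L2 = C/-/- → run C
t=6: L0/L1/L2 = CE/-/- → run C
t=7: L0/L1/L2 = CEF/-/- → run C
t=8: L0/L1/L2 = EF/C/- → run E
t=9: L0/L1/L2 = EF/C/- → run E
t=10: L0/L1/L2 = EFG/C/- → run E
t=11: L0/L1/L2 = EFG/C/- → run E
t=12: L0/L1/L2 = FG/CE/- → run F
t=13: L0/L1/L2 = FGH/CE/- → run F
t=14: L0/L1/L2 = FGH/CE/- → run F
t=15: L0/L1/L2 = FGH/CE/- → run F
t=16: L0/L1/L2 = GH/CEF/- → run G
t=17: L0/L1/L2 = GH/CEF/- → run G
t=18: L0/L1/L2 = GH/CEF/- → run G
t=19: L0/L1/L2 = H/CEF/- → run H
t=20: L0/L1/L2 = H/CEF/- → run H
t=21: L0/L1/L2 = H/CEF/- → run H
t=22: L0/L1/L2 = H/CEF/- → run H
t=23: L0/L1/L2 = -/CEFH/- → run C
t=24: L0/L1/L2 = -/EFH/- → run E
t=25: L0/L1/L2 = -/EFH/- → run E
t=26: L0/L1/L2 = -/EFH/- → run E
t=27: L0/L1/L2 = -/EFH/- → run E
t=28: L0/L1/L2 = -/FH/- → run F
t=29: L0/L1/L2 = -/FH/- → run F
t=30: L0/L1/L2 = -/FH/- → run F
t=31: L0/L1/L2 = -/FH/- → run F
t=32: L0/L1/L2 = -/H/- → run H
t=33: L0/L1/L2 = -/H/- → run H
t=34: (idle)
t=35: (idle)
t=36: (idle)
t=37: (idle)
t=38: (idle)
t=39: (idle)
t=40: (idle)
t=41: (idle)
t=42: (idle)
t=43: (idle)
t=44: (idle)
t=45: (idle)
t=46: (idle)

running at tick 33 = H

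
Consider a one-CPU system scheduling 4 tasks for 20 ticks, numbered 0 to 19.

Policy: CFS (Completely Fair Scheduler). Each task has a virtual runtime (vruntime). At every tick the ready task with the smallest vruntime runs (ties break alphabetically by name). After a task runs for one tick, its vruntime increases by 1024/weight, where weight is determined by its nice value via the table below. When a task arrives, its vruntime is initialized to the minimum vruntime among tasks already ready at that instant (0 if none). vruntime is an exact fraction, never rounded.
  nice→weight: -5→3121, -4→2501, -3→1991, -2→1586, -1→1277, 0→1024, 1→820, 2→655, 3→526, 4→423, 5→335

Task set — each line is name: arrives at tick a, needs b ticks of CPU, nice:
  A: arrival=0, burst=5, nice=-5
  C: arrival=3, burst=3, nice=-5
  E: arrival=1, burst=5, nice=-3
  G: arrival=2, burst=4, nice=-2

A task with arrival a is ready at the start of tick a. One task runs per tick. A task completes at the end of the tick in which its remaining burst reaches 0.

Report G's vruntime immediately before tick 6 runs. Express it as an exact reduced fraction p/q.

t=0: vr[A=0] → run A
t=1: vr[A=1024/3121 E=1024/3121] → run A
t=2: vr[A=2048/3121 E=1024/3121 G=1024/3121] → run E
t=3: vr[A=2048/3121 C=1024/3121 E=5234688/6213911 G=1024/3121] → run C
t=4: vr[A=2048/3121 C=2048/3121 E=5234688/6213911 G=1024/3121] → run G
t=5: vr[A=2048/3121 C=2048/3121 E=5234688/6213911 G=2409984/2474953] → run A
t=6: vr[A=3072/3121 C=2048/3121 E=5234688/6213911 G=2409984/2474953] → run C
t=7: vr[A=3072/3121 C=3072/3121 E=5234688/6213911 G=2409984/2474953] → run E
t=8: vr[A=3072/3121 C=3072/3121 E=8430592/6213911 G=2409984/2474953] → run G
t=9: vr[A=3072/3121 C=3072/3121 E=8430592/6213911 G=4007936/2474953] → run A
t=10: vr[A=4096/3121 C=3072/3121 E=8430592/6213911 G=4007936/2474953] → run C
t=11: vr[A=4096/3121 E=8430592/6213911 G=4007936/2474953] → run A
t=12: vr[E=8430592/6213911 G=4007936/2474953] → run E
t=13: vr[E=11626496/6213911 G=4007936/2474953] → run G
t=14: vr[E=11626496/6213911 G=5605888/2474953] → run E
t=15: vr[E=14822400/6213911 G=5605888/2474953] → run G
t=16: vr[E=14822400/6213911] → run E
t=17: (idle)
t=18: (idle)
t=19: (idle)

vruntime(G, start of tick 6) = 2409984/2474953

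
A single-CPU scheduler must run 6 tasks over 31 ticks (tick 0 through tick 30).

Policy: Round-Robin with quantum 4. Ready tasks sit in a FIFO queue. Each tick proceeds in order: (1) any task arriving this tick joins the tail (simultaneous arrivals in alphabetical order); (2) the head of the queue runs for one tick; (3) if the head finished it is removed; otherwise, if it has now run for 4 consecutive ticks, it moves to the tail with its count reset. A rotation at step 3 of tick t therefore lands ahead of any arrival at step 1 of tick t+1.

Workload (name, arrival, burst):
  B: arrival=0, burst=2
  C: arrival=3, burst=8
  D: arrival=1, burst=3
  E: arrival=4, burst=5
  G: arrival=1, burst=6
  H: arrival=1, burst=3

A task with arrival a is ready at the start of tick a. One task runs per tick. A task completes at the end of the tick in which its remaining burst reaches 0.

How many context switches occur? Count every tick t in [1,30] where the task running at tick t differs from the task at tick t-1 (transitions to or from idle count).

context switches = 9

t=0: queue=[B] q_used=0 → run B
t=1: queue=[B,D,G,H] q_used=1 → run B
t=2: queue=[D,G,H] q_used=0 → run D
t=3: queue=[D,G,H,C] q_used=1 → run D
t=4: queue=[D,G,H,C,E] q_used=2 → run D
t=5: queue=[G,H,C,E] q_used=0 → run G
t=6: queue=[G,H,C,E] q_used=1 → run G
t=7: queue=[G,H,C,E] q_used=2 → run G
t=8: queue=[G,H,C,E] q_used=3 → run G
t=9: queue=[H,C,E,G] q_used=0 → run H
t=10: queue=[H,C,E,G] q_used=1 → run H
t=11: queue=[H,C,E,G] q_used=2 → run H
t=12: queue=[C,E,G] q_used=0 → run C
t=13: queue=[C,E,G] q_used=1 → run C
t=14: queue=[C,E,G] q_used=2 → run C
t=15: queue=[C,E,G] q_used=3 → run C
t=16: queue=[E,G,C] q_used=0 → run E
t=17: queue=[E,G,C] q_used=1 → run E
t=18: queue=[E,G,C] q_used=2 → run E
t=19: queue=[E,G,C] q_used=3 → run E
t=20: queue=[G,C,E] q_used=0 → run G
t=21: queue=[G,C,E] q_used=1 → run G
t=22: queue=[C,E] q_used=0 → run C
t=23: queue=[C,E] q_used=1 → run C
t=24: queue=[C,E] q_used=2 → run C
t=25: queue=[C,E] q_used=3 → run C
t=26: queue=[E] q_used=0 → run E
t=27: (idle)
t=28: (idle)
t=29: (idle)
t=30: (idle)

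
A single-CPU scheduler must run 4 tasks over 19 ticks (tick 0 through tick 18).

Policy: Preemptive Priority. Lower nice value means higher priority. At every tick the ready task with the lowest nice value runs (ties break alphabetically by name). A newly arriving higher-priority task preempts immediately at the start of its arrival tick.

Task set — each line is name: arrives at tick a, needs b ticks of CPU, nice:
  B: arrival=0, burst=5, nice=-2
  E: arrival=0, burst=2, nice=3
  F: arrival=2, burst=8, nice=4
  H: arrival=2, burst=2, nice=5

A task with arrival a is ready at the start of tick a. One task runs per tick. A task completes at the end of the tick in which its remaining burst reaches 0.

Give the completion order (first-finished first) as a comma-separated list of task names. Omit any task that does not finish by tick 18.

completion order = B, E, F, H

t=0: ready={B,E} → run B
t=1: ready={B,E} → run B
t=2: ready={B,E,F,H} → run B
t=3: ready={B,E,F,H} → run B
t=4: ready={B,E,F,H} → run B
t=5: ready={E,F,H} → run E
t=6: ready={E,F,H} → run E
t=7: ready={F,H} → run F
t=8: ready={F,H} → run F
t=9: ready={F,H} → run F
t=10: ready={F,H} → run F
t=11: ready={F,H} → run F
t=12: ready={F,H} → run F
t=13: ready={F,H} → run F
t=14: ready={F,H} → run F
t=15: ready={H} → run H
t=16: ready={H} → run H
t=17: (idle)
t=18: (idle)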